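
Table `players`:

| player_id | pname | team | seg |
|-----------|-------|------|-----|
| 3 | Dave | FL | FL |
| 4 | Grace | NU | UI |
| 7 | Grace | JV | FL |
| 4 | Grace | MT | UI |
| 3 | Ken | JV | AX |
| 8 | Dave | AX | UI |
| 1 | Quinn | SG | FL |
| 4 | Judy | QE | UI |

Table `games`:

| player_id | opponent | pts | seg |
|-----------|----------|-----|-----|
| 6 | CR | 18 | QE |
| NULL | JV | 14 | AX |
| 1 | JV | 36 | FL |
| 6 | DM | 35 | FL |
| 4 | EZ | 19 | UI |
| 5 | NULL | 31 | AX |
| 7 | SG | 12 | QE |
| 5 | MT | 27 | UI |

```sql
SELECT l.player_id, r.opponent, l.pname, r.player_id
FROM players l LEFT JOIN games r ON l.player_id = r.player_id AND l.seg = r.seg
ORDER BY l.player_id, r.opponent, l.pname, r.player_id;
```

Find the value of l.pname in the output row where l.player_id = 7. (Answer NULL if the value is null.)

LEFT JOIN keeps every row from `players`; unmatched rows get NULL for `games`'s columns.
Matching on l.player_id = r.player_id AND l.seg = r.seg. A NULL in a compared column never satisfies the condition.
Matched pairs: 4; unmatched l rows kept: 4.

Grace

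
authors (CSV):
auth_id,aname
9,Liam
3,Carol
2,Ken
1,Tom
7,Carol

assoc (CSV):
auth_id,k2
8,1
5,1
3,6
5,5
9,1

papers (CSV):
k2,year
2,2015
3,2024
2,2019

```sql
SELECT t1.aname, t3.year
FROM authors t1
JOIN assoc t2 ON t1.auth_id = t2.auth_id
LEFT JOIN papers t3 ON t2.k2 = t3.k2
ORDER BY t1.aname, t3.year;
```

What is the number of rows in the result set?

Evaluate left to right. First `authors t1 INNER JOIN assoc t2` on auth_id: 2 row(s).
Then LEFT JOIN `papers t3` on k2: each of those 2 rows is kept; rows whose t2.k2 has no match in t3 get NULL for t3's columns.
Result: 2 row(s).

2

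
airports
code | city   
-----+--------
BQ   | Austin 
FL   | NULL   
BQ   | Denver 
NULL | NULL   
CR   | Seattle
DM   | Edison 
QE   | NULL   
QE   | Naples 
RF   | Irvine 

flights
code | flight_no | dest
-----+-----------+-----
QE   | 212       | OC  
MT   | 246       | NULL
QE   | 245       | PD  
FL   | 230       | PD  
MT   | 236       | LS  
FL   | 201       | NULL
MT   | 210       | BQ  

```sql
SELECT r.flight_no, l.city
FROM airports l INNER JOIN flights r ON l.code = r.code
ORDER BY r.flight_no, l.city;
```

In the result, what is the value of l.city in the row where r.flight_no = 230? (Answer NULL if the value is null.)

NULL

INNER JOIN keeps only pairs where the ON condition holds.
Matching on l.code = r.code. A NULL in a compared column never satisfies the condition.
Matched pairs: 6.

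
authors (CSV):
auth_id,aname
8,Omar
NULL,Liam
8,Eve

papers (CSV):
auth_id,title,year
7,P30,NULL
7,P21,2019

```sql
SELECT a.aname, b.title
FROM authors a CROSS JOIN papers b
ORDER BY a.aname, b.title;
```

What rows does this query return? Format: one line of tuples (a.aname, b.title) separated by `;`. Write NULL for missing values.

(Eve, P21); (Eve, P30); (Liam, P21); (Liam, P30); (Omar, P21); (Omar, P30)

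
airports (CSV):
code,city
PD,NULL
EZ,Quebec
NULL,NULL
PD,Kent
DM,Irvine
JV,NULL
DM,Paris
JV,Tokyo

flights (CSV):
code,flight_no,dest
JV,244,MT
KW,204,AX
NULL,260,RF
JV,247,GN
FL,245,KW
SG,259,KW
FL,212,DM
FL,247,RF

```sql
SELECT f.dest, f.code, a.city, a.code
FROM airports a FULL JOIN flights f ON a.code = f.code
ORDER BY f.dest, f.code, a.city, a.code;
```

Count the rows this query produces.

16

FULL OUTER JOIN keeps every row from both sides; unmatched rows get NULL for the other side's columns.
Matching on a.code = f.code. A NULL in a compared column never satisfies the condition.
- a row (code=PD): no match → kept, f columns NULL.
- a row (code=EZ): no match → kept, f columns NULL.
- a row (code=NULL): no match → kept, f columns NULL.
- a row (code=PD): no match → kept, f columns NULL.
- a row (code=DM): no match → kept, f columns NULL.
- a row (code=JV): matches 2 f row(s) → 2 output row(s).
- a row (code=DM): no match → kept, f columns NULL.
- a row (code=JV): matches 2 f row(s) → 2 output row(s).
- plus 6 unmatched f row(s), each kept with NULL a columns.
Total: 4 matched + 12 padded = 16 rows.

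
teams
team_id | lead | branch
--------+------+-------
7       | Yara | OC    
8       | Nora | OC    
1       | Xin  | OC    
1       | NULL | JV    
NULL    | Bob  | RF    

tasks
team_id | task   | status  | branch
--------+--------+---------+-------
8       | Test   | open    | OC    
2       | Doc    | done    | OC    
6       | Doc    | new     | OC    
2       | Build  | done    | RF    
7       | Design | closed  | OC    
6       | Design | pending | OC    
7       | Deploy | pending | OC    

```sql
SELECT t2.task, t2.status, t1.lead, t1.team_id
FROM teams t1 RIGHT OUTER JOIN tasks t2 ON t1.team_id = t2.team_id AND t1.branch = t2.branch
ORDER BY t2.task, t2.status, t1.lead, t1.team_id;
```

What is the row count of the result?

7

RIGHT JOIN keeps every row from `tasks`; unmatched rows get NULL for `teams`'s columns.
Matching on t1.team_id = t2.team_id AND t1.branch = t2.branch. A NULL in a compared column never satisfies the condition.
Matched pairs: 3; unmatched t2 rows kept: 4.
Total: 3 matched + 4 padded = 7 rows.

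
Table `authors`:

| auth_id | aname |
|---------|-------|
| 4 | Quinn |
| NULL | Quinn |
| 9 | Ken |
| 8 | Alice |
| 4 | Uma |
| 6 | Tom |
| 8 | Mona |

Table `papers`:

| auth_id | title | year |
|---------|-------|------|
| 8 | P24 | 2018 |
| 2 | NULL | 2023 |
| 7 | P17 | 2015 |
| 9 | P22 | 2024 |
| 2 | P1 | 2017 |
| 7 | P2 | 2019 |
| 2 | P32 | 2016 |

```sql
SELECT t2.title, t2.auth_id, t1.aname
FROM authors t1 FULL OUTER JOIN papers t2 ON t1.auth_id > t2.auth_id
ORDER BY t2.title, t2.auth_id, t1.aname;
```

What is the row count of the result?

27

FULL OUTER JOIN keeps every row from both sides; unmatched rows get NULL for the other side's columns.
Matching on t1.auth_id > t2.auth_id. A NULL in a compared column never satisfies the condition.
- auth_id=4: 3 matching t2 row(s), so 3 row(s) emitted.
- auth_id=NULL: no t2 row matches, row kept with t2 columns NULL.
- auth_id=9: 6 matching t2 row(s), so 6 row(s) emitted.
- auth_id=8: 5 matching t2 row(s), so 5 row(s) emitted.
- auth_id=4: 3 matching t2 row(s), so 3 row(s) emitted.
- auth_id=6: 3 matching t2 row(s), so 3 row(s) emitted.
- auth_id=8: 5 matching t2 row(s), so 5 row(s) emitted.
- plus 1 unmatched t2 row(s), each kept with NULL t1 columns.
Total: 25 matched + 2 padded = 27 rows.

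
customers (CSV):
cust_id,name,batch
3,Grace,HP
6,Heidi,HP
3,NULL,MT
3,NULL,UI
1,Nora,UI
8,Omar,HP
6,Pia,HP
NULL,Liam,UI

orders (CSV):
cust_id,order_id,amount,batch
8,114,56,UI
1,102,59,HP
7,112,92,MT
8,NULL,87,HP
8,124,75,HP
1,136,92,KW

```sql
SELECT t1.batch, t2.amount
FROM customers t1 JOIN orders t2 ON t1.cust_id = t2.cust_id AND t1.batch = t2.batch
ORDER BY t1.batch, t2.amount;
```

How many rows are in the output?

2

INNER JOIN keeps only pairs where the ON condition holds.
Matching on t1.cust_id = t2.cust_id AND t1.batch = t2.batch. A NULL in a compared column never satisfies the condition.
Matched pairs: 2.
Total: 2 rows.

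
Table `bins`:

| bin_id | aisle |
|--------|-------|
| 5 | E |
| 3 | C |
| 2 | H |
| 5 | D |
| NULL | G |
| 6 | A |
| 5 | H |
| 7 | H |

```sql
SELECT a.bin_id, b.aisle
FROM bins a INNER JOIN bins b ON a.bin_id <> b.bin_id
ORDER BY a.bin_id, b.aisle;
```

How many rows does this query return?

INNER JOIN keeps only pairs where the ON condition holds.
Matching on a.bin_id <> b.bin_id. A NULL in a compared column never satisfies the condition.
- a (bin_id=5) pairs with 4 row(s) of b.
- a (bin_id=3) pairs with 6 row(s) of b.
- a (bin_id=2) pairs with 6 row(s) of b.
- a (bin_id=5) pairs with 4 row(s) of b.
- a (bin_id=NULL) has no partner → excluded.
- a (bin_id=6) pairs with 6 row(s) of b.
- a (bin_id=5) pairs with 4 row(s) of b.
- a (bin_id=7) pairs with 6 row(s) of b.
Total: 36 rows.

36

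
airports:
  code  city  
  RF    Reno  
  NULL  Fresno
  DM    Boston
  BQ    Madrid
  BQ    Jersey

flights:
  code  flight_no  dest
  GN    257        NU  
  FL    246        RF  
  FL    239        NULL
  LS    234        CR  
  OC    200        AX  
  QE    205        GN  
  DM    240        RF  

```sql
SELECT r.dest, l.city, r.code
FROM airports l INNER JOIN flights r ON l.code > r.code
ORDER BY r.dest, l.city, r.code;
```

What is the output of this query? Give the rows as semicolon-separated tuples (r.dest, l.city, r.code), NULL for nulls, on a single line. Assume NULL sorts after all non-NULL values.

(AX, Reno, OC); (CR, Reno, LS); (GN, Reno, QE); (NU, Reno, GN); (RF, Reno, DM); (RF, Reno, FL); (NULL, Reno, FL)

INNER JOIN keeps only pairs where the ON condition holds.
Matching on l.code > r.code. A NULL in a compared column never satisfies the condition.
- l (code=RF) pairs with 7 row(s) of r.
- l (code=NULL) has no partner → excluded.
- l (code=DM) has no partner → excluded.
- l (code=BQ) has no partner → excluded.
- l (code=BQ) has no partner → excluded.
After projecting and ordering:
r.dest | l.city | r.code
AX | Reno | OC
CR | Reno | LS
GN | Reno | QE
NU | Reno | GN
RF | Reno | DM
RF | Reno | FL
NULL | Reno | FL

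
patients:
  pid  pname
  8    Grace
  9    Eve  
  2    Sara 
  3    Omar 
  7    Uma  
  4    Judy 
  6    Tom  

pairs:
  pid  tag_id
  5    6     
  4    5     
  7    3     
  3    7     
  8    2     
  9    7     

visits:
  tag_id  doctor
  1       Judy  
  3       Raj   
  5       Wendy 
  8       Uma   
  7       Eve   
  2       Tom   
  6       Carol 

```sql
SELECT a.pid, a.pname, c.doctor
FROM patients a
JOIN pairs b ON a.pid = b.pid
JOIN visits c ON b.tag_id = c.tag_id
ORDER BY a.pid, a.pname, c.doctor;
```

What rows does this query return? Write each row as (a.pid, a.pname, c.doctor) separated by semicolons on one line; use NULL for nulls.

(3, Omar, Eve); (4, Judy, Wendy); (7, Uma, Raj); (8, Grace, Tom); (9, Eve, Eve)

Joins associate left-to-right: patients INNER JOIN pairs on pid gives 5 intermediate row(s).
Then INNER JOIN `visits c` on tag_id: keep only rows whose b.tag_id appears in c.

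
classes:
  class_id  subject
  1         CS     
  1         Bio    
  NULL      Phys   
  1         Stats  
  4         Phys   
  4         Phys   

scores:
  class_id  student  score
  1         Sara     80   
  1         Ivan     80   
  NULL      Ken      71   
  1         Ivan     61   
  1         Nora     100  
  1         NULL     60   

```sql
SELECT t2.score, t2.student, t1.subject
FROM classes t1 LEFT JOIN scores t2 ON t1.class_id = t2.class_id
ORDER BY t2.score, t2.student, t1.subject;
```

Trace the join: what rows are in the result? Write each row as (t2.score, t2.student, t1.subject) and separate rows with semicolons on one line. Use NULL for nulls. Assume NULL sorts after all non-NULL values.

LEFT JOIN keeps every row from `classes`; unmatched rows get NULL for `scores`'s columns.
Matching on t1.class_id = t2.class_id. A NULL in a compared column never satisfies the condition.
- t1 (class_id=1) pairs with 5 row(s) of t2.
- t1 (class_id=1) pairs with 5 row(s) of t2.
- t1 (class_id=NULL) has no partner → padded with NULL.
- t1 (class_id=1) pairs with 5 row(s) of t2.
- t1 (class_id=4) has no partner → padded with NULL.
- t1 (class_id=4) has no partner → padded with NULL.

(60, NULL, Bio); (60, NULL, CS); (60, NULL, Stats); (61, Ivan, Bio); (61, Ivan, CS); (61, Ivan, Stats); (80, Ivan, Bio); (80, Ivan, CS); (80, Ivan, Stats); (80, Sara, Bio); (80, Sara, CS); (80, Sara, Stats); (100, Nora, Bio); (100, Nora, CS); (100, Nora, Stats); (NULL, NULL, Phys); (NULL, NULL, Phys); (NULL, NULL, Phys)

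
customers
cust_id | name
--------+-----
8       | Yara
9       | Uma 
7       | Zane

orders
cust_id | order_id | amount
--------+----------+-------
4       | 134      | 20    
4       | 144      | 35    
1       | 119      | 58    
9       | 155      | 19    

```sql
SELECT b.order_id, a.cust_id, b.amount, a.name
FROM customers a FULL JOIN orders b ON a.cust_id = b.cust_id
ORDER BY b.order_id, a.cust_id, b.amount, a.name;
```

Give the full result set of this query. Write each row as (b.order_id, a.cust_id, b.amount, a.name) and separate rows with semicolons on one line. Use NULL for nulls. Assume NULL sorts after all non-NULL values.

(119, NULL, 58, NULL); (134, NULL, 20, NULL); (144, NULL, 35, NULL); (155, 9, 19, Uma); (NULL, 7, NULL, Zane); (NULL, 8, NULL, Yara)

FULL OUTER JOIN keeps every row from both sides; unmatched rows get NULL for the other side's columns.
Matching on a.cust_id = b.cust_id.
- a row (cust_id=8): no match → kept, b columns NULL.
- a row (cust_id=9): matches 1 b row(s) → 1 output row(s).
- a row (cust_id=7): no match → kept, b columns NULL.
- plus 3 unmatched b row(s), each kept with NULL a columns.
After projecting and ordering:
b.order_id | a.cust_id | b.amount | a.name
119 | NULL | 58 | NULL
134 | NULL | 20 | NULL
144 | NULL | 35 | NULL
155 | 9 | 19 | Uma
NULL | 7 | NULL | Zane
NULL | 8 | NULL | Yara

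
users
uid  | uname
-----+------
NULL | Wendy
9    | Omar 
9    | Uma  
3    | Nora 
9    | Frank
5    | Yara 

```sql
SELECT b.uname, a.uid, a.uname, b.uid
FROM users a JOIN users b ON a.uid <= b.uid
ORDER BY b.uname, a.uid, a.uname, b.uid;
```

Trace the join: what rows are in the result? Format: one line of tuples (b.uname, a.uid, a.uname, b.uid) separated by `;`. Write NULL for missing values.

(Frank, 3, Nora, 9); (Frank, 5, Yara, 9); (Frank, 9, Frank, 9); (Frank, 9, Omar, 9); (Frank, 9, Uma, 9); (Nora, 3, Nora, 3); (Omar, 3, Nora, 9); (Omar, 5, Yara, 9); (Omar, 9, Frank, 9); (Omar, 9, Omar, 9); (Omar, 9, Uma, 9); (Uma, 3, Nora, 9); (Uma, 5, Yara, 9); (Uma, 9, Frank, 9); (Uma, 9, Omar, 9); (Uma, 9, Uma, 9); (Yara, 3, Nora, 5); (Yara, 5, Yara, 5)

INNER JOIN keeps only pairs where the ON condition holds.
Matching on a.uid <= b.uid. A NULL in a compared column never satisfies the condition.
Matched pairs: 18.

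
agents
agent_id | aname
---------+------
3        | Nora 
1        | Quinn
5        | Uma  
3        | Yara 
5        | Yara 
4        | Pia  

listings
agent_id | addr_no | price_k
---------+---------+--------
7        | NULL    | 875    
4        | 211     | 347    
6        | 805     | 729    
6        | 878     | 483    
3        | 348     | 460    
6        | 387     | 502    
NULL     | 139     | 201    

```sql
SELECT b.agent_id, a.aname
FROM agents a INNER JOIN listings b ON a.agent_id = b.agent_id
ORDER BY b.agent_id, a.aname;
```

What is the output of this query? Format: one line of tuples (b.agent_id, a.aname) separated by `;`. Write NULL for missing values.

INNER JOIN keeps only pairs where the ON condition holds.
Matching on a.agent_id = b.agent_id. A NULL in a compared column never satisfies the condition.
- a row (agent_id=3): matches 1 b row(s) → 1 output row(s).
- a row (agent_id=1): no match → dropped.
- a row (agent_id=5): no match → dropped.
- a row (agent_id=3): matches 1 b row(s) → 1 output row(s).
- a row (agent_id=5): no match → dropped.
- a row (agent_id=4): matches 1 b row(s) → 1 output row(s).
After projecting and ordering:
b.agent_id | a.aname
3 | Nora
3 | Yara
4 | Pia

(3, Nora); (3, Yara); (4, Pia)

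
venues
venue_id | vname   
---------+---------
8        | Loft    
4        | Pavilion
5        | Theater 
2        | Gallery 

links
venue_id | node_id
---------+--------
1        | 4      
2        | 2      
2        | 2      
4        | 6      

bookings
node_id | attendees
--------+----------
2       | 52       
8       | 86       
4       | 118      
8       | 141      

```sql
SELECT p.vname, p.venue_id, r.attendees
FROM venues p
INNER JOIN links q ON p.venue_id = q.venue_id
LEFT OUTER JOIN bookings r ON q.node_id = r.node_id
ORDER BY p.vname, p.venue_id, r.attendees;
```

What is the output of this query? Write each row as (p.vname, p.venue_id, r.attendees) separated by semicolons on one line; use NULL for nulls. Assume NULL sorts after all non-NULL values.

(Gallery, 2, 52); (Gallery, 2, 52); (Pavilion, 4, NULL)

Step 1 — p INNER JOIN q on venue_id → 3 row(s).
Then LEFT JOIN `bookings r` on node_id: each of those 3 rows is kept; rows whose q.node_id has no match in r get NULL for r's columns.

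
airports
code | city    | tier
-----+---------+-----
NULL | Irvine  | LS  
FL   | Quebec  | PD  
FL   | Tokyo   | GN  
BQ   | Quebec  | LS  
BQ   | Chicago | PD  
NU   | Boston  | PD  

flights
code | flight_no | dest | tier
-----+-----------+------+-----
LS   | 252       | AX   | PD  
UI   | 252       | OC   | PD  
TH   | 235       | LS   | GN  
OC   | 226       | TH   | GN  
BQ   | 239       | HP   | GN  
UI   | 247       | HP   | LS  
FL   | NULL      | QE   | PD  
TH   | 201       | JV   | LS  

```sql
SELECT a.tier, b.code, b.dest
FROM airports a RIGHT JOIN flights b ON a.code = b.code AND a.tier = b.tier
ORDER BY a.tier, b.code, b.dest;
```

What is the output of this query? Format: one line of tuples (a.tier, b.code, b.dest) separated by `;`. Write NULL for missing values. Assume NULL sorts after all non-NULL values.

RIGHT JOIN keeps every row from `flights`; unmatched rows get NULL for `airports`'s columns.
Matching on a.code = b.code AND a.tier = b.tier. A NULL in a compared column never satisfies the condition.
Matched pairs: 1; unmatched b rows kept: 7.

(PD, FL, QE); (NULL, BQ, HP); (NULL, LS, AX); (NULL, OC, TH); (NULL, TH, JV); (NULL, TH, LS); (NULL, UI, HP); (NULL, UI, OC)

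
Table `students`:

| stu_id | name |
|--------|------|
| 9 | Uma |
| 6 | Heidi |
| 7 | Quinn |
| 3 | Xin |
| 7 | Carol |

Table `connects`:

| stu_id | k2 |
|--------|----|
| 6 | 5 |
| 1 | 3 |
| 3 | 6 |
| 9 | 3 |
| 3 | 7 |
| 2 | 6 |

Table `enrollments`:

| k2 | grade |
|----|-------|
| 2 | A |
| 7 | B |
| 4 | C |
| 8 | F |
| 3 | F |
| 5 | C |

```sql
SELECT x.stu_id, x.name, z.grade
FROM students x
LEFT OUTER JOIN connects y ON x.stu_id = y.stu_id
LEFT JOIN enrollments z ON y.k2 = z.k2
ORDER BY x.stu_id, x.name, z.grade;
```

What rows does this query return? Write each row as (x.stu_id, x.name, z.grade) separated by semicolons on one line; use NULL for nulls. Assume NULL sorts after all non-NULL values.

Step 1 — x LEFT JOIN y on stu_id → 6 row(s).
Then LEFT JOIN `enrollments z` on k2: each of those 6 rows is kept; rows whose y.k2 has no match in z get NULL for z's columns.

(3, Xin, B); (3, Xin, NULL); (6, Heidi, C); (7, Carol, NULL); (7, Quinn, NULL); (9, Uma, F)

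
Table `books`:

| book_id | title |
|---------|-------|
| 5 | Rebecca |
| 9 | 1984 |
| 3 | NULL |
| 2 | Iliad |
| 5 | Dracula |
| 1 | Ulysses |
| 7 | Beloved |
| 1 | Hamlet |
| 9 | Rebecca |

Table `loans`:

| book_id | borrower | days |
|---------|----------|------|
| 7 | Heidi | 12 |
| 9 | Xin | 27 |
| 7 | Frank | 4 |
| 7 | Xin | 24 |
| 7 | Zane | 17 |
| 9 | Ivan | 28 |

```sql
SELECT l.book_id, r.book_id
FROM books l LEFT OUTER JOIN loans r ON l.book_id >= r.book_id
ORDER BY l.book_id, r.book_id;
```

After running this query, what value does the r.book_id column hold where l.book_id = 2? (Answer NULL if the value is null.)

NULL

LEFT JOIN keeps every row from `books`; unmatched rows get NULL for `loans`'s columns.
Matching on l.book_id >= r.book_id.
Matched pairs: 16; unmatched l rows kept: 6.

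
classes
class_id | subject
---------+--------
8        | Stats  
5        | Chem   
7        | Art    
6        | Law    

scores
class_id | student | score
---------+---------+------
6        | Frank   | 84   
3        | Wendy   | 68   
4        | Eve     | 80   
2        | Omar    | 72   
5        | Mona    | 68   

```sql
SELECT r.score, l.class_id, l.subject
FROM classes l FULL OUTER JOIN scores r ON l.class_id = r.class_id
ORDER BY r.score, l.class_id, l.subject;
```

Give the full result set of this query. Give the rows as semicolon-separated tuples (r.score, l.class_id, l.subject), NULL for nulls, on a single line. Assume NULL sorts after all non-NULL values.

(68, 5, Chem); (68, NULL, NULL); (72, NULL, NULL); (80, NULL, NULL); (84, 6, Law); (NULL, 7, Art); (NULL, 8, Stats)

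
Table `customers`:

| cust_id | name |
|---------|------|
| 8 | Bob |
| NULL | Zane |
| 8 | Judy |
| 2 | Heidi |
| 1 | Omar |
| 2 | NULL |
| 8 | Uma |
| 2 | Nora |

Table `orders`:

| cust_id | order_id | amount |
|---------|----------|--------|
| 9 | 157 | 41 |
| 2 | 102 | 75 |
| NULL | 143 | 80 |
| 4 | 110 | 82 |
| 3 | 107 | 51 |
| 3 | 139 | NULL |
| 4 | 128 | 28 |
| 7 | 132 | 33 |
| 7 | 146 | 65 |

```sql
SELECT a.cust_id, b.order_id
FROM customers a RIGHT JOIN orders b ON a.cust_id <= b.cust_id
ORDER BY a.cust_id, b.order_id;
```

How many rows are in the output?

36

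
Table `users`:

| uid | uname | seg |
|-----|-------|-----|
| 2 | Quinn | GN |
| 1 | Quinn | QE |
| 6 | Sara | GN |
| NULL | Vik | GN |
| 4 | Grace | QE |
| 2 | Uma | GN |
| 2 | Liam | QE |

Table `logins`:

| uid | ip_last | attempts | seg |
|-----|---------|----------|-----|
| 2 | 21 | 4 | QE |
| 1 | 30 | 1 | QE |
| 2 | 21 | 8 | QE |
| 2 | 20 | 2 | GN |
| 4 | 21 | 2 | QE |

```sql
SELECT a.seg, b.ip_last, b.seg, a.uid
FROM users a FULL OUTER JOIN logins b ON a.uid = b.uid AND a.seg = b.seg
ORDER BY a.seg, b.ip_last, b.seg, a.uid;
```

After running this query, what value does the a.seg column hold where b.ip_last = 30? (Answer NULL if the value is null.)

QE

FULL OUTER JOIN keeps every row from both sides; unmatched rows get NULL for the other side's columns.
Matching on a.uid = b.uid AND a.seg = b.seg. A NULL in a compared column never satisfies the condition.
Matched pairs: 6; unmatched a rows kept: 2; unmatched b rows kept: 0.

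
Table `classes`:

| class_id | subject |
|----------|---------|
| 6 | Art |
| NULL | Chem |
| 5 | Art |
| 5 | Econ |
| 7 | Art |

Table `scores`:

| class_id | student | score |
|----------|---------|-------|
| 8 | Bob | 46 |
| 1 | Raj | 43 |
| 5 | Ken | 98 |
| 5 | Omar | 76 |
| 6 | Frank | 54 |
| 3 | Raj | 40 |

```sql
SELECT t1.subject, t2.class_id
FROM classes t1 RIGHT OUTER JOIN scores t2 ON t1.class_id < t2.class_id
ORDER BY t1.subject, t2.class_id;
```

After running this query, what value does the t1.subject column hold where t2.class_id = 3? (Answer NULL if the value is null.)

RIGHT JOIN keeps every row from `scores`; unmatched rows get NULL for `classes`'s columns.
Matching on t1.class_id < t2.class_id. A NULL in a compared column never satisfies the condition.
- t1 (class_id=6) pairs with 1 row(s) of t2.
- t1 (class_id=NULL) has no partner in t2.
- t1 (class_id=5) pairs with 2 row(s) of t2.
- t1 (class_id=5) pairs with 2 row(s) of t2.
- t1 (class_id=7) pairs with 1 row(s) of t2.
- plus 4 unmatched t2 row(s), each kept with NULL t1 columns.

NULL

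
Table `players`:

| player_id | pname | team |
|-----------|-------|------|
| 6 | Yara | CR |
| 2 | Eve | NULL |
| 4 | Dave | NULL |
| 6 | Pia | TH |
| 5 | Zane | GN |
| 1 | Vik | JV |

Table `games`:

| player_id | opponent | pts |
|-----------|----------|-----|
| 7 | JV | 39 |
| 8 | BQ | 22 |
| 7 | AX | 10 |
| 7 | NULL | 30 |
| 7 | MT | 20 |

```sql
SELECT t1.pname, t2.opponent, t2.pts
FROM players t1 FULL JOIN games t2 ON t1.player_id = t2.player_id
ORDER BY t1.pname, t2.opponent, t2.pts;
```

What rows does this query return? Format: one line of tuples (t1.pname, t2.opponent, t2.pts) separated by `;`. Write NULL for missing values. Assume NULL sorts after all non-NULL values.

(Dave, NULL, NULL); (Eve, NULL, NULL); (Pia, NULL, NULL); (Vik, NULL, NULL); (Yara, NULL, NULL); (Zane, NULL, NULL); (NULL, AX, 10); (NULL, BQ, 22); (NULL, JV, 39); (NULL, MT, 20); (NULL, NULL, 30)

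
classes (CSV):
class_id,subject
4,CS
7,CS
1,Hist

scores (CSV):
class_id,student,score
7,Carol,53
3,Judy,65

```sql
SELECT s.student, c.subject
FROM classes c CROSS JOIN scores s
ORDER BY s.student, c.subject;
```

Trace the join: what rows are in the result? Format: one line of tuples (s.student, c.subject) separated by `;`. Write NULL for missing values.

(Carol, CS); (Carol, CS); (Carol, Hist); (Judy, CS); (Judy, CS); (Judy, Hist)

CROSS JOIN pairs every row of `classes` with every row of `scores`: 3 × 2 = 6 rows.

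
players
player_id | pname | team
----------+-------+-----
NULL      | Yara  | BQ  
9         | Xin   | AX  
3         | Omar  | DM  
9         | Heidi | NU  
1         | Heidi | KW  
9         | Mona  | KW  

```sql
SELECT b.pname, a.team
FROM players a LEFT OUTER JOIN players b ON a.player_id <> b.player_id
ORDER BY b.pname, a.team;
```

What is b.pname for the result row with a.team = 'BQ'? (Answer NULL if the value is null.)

NULL

LEFT JOIN keeps every row from `players a`; unmatched rows get NULL for `players b`'s columns.
Matching on a.player_id <> b.player_id. A NULL in a compared column never satisfies the condition.
Matched pairs: 14; unmatched a rows kept: 1.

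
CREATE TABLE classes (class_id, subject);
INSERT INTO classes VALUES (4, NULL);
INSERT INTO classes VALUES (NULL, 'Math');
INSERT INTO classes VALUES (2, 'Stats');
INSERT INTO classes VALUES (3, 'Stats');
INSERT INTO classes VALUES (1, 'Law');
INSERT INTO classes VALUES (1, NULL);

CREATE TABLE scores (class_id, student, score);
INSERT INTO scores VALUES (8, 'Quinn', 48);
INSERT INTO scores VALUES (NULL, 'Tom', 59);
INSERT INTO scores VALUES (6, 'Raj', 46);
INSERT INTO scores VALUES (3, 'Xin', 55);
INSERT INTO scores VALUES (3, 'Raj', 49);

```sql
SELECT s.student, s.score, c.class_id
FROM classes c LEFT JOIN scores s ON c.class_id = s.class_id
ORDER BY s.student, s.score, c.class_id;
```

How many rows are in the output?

LEFT JOIN keeps every row from `classes`; unmatched rows get NULL for `scores`'s columns.
Matching on c.class_id = s.class_id. A NULL in a compared column never satisfies the condition.
- c row (class_id=4): no match → kept, s columns NULL.
- c row (class_id=NULL): no match → kept, s columns NULL.
- c row (class_id=2): no match → kept, s columns NULL.
- c row (class_id=3): matches 2 s row(s) → 2 output row(s).
- c row (class_id=1): no match → kept, s columns NULL.
- c row (class_id=1): no match → kept, s columns NULL.
Total: 2 matched + 5 padded = 7 rows.

7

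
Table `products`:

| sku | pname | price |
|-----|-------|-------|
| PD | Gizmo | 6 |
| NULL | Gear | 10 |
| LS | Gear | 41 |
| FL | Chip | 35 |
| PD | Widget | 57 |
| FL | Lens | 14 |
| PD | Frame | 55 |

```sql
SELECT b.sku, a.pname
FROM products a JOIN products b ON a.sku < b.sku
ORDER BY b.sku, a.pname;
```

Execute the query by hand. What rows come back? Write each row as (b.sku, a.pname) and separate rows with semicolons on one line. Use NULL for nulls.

(LS, Chip); (LS, Lens); (PD, Chip); (PD, Chip); (PD, Chip); (PD, Gear); (PD, Gear); (PD, Gear); (PD, Lens); (PD, Lens); (PD, Lens)

INNER JOIN keeps only pairs where the ON condition holds.
Matching on a.sku < b.sku. A NULL in a compared column never satisfies the condition.
- sku=PD: no matching b row, dropped.
- sku=NULL: no matching b row, dropped.
- sku=LS: 3 matching b row(s), so 3 row(s) emitted.
- sku=FL: 4 matching b row(s), so 4 row(s) emitted.
- sku=PD: no matching b row, dropped.
- sku=FL: 4 matching b row(s), so 4 row(s) emitted.
- sku=PD: no matching b row, dropped.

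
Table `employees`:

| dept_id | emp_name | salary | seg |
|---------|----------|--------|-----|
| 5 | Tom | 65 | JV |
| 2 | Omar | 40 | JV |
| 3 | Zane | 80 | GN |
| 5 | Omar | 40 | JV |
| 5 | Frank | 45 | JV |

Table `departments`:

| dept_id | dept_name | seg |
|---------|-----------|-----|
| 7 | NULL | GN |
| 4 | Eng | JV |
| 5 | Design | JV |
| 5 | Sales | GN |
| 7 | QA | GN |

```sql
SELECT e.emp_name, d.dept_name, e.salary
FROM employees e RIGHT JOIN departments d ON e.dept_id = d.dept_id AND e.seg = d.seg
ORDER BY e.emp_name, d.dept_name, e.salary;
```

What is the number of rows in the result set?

RIGHT JOIN keeps every row from `departments`; unmatched rows get NULL for `employees`'s columns.
Matching on e.dept_id = d.dept_id AND e.seg = d.seg.
Matched pairs: 3; unmatched d rows kept: 4.
Total: 3 matched + 4 padded = 7 rows.

7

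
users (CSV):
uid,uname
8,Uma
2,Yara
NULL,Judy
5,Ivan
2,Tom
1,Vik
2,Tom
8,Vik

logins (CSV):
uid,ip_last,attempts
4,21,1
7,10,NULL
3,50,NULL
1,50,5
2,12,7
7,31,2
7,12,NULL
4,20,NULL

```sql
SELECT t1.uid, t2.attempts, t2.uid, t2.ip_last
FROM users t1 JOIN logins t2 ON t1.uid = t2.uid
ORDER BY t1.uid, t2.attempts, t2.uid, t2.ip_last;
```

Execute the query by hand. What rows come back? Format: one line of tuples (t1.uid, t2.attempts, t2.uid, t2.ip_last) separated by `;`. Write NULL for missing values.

(1, 5, 1, 50); (2, 7, 2, 12); (2, 7, 2, 12); (2, 7, 2, 12)

INNER JOIN keeps only pairs where the ON condition holds.
Matching on t1.uid = t2.uid. A NULL in a compared column never satisfies the condition.
Matched pairs: 4.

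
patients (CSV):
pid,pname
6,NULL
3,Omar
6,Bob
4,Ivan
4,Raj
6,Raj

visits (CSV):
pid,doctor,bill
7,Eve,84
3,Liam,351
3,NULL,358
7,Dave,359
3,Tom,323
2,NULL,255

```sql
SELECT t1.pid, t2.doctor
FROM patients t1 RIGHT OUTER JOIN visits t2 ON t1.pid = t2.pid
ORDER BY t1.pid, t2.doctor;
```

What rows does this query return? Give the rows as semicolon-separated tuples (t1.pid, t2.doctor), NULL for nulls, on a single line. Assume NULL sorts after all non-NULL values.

RIGHT JOIN keeps every row from `visits`; unmatched rows get NULL for `patients`'s columns.
Matching on t1.pid = t2.pid.
- t1 (pid=6) has no partner in t2.
- t1 (pid=3) pairs with 3 row(s) of t2.
- t1 (pid=6) has no partner in t2.
- t1 (pid=4) has no partner in t2.
- t1 (pid=4) has no partner in t2.
- t1 (pid=6) has no partner in t2.
- 3 row(s) from t2 found no t1 partner → padded with NULL.
After projecting and ordering:
t1.pid | t2.doctor
3 | Liam
3 | Tom
3 | NULL
NULL | Dave
NULL | Eve
NULL | NULL

(3, Liam); (3, Tom); (3, NULL); (NULL, Dave); (NULL, Eve); (NULL, NULL)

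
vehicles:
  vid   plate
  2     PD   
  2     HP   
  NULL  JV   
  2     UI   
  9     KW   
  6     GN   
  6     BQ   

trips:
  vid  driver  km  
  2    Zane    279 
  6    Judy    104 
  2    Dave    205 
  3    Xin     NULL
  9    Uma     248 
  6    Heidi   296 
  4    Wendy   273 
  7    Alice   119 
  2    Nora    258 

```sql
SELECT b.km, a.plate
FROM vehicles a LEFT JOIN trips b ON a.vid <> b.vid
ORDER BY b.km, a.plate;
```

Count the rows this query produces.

LEFT JOIN keeps every row from `vehicles`; unmatched rows get NULL for `trips`'s columns.
Matching on a.vid <> b.vid. A NULL in a compared column never satisfies the condition.
- a row (vid=2): matches 6 b row(s) → 6 output row(s).
- a row (vid=2): matches 6 b row(s) → 6 output row(s).
- a row (vid=NULL): no match → kept, b columns NULL.
- a row (vid=2): matches 6 b row(s) → 6 output row(s).
- a row (vid=9): matches 8 b row(s) → 8 output row(s).
- a row (vid=6): matches 7 b row(s) → 7 output row(s).
- a row (vid=6): matches 7 b row(s) → 7 output row(s).
Total: 40 matched + 1 padded = 41 rows.

41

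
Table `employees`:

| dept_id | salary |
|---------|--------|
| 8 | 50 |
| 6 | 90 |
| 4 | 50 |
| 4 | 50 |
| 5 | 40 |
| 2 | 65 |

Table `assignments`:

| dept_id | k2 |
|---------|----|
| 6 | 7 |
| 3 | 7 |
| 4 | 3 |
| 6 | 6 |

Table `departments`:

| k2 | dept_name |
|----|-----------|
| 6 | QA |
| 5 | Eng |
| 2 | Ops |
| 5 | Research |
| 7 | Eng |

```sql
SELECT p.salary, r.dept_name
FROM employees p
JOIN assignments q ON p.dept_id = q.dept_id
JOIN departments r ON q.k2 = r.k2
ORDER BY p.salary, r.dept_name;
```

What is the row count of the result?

2

Joins associate left-to-right: employees INNER JOIN assignments on dept_id gives 4 intermediate row(s).
Then INNER JOIN `departments r` on k2: keep only rows whose q.k2 appears in r.
Result: 2 row(s).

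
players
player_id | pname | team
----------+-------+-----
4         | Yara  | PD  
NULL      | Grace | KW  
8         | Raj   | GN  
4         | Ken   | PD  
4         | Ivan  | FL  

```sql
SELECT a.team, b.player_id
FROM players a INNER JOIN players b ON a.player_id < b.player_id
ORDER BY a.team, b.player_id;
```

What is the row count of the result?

INNER JOIN keeps only pairs where the ON condition holds.
Matching on a.player_id < b.player_id. A NULL in a compared column never satisfies the condition.
- player_id=4: 1 matching b row(s), so 1 row(s) emitted.
- player_id=NULL: no matching b row, dropped.
- player_id=8: no matching b row, dropped.
- player_id=4: 1 matching b row(s), so 1 row(s) emitted.
- player_id=4: 1 matching b row(s), so 1 row(s) emitted.
Total: 3 rows.

3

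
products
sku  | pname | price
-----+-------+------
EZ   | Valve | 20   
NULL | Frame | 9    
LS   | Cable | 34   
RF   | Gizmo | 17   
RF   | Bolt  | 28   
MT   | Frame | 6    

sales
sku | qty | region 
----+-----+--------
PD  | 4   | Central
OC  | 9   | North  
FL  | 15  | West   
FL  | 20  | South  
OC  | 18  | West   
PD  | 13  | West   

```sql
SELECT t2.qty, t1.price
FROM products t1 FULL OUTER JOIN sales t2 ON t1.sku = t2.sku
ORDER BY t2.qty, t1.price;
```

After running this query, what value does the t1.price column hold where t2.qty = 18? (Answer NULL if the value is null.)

FULL OUTER JOIN keeps every row from both sides; unmatched rows get NULL for the other side's columns.
Matching on t1.sku = t2.sku. A NULL in a compared column never satisfies the condition.
Matched pairs: 0; unmatched t1 rows kept: 6; unmatched t2 rows kept: 6.

NULL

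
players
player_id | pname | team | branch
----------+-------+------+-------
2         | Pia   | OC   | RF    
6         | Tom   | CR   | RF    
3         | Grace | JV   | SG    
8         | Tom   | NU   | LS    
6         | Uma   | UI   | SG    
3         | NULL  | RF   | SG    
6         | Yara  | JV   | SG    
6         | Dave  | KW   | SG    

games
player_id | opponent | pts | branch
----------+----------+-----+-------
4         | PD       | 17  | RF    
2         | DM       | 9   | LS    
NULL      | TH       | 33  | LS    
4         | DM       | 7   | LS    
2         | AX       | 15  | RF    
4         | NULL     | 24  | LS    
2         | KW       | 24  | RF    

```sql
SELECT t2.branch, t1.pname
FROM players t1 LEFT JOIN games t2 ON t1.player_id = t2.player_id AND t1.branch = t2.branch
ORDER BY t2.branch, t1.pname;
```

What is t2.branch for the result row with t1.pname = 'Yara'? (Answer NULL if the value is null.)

NULL

LEFT JOIN keeps every row from `players`; unmatched rows get NULL for `games`'s columns.
Matching on t1.player_id = t2.player_id AND t1.branch = t2.branch. A NULL in a compared column never satisfies the condition.
Matched pairs: 2; unmatched t1 rows kept: 7.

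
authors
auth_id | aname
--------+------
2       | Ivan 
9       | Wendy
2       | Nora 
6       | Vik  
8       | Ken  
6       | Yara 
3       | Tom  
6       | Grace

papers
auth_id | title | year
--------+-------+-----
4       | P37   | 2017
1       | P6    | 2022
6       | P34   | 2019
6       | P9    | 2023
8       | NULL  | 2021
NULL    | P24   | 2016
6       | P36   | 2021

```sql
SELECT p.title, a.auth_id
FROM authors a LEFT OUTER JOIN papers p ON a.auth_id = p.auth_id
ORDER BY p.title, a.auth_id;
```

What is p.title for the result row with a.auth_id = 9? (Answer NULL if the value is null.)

NULL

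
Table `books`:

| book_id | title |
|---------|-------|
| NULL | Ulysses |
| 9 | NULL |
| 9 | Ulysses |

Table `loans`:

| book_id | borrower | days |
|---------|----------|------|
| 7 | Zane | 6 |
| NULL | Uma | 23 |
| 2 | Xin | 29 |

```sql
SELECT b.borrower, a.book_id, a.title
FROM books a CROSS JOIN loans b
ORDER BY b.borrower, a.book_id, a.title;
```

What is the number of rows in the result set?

9

CROSS JOIN pairs every row of `books` with every row of `loans`: 3 × 3 = 9 rows.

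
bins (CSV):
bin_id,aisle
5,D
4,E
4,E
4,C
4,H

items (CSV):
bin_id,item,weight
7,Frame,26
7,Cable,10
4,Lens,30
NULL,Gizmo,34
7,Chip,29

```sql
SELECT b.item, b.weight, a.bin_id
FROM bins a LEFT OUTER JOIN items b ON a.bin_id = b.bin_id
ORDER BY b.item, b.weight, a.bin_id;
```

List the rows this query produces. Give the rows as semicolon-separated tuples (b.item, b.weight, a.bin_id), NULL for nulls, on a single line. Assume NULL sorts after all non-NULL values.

(Lens, 30, 4); (Lens, 30, 4); (Lens, 30, 4); (Lens, 30, 4); (NULL, NULL, 5)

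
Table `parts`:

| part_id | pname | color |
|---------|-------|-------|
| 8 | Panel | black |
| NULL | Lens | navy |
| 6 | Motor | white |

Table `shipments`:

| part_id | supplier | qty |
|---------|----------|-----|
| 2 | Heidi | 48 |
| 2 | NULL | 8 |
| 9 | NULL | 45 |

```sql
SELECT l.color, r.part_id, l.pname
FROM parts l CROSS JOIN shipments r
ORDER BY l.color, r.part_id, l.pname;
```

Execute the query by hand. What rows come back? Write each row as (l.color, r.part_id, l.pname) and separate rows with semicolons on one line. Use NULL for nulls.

CROSS JOIN pairs every row of `parts` with every row of `shipments`: 3 × 3 = 9 rows.
After projecting and ordering:
l.color | r.part_id | l.pname
black | 2 | Panel
black | 2 | Panel
black | 9 | Panel
navy | 2 | Lens
navy | 2 | Lens
navy | 9 | Lens
white | 2 | Motor
white | 2 | Motor
white | 9 | Motor

(black, 2, Panel); (black, 2, Panel); (black, 9, Panel); (navy, 2, Lens); (navy, 2, Lens); (navy, 9, Lens); (white, 2, Motor); (white, 2, Motor); (white, 9, Motor)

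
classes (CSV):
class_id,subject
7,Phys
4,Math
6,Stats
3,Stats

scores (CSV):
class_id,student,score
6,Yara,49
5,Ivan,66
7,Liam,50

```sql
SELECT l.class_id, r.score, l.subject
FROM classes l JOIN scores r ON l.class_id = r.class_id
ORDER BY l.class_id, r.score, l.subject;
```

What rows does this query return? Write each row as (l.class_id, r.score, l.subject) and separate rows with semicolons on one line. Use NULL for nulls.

INNER JOIN keeps only pairs where the ON condition holds.
Matching on l.class_id = r.class_id.
Matched pairs: 2.

(6, 49, Stats); (7, 50, Phys)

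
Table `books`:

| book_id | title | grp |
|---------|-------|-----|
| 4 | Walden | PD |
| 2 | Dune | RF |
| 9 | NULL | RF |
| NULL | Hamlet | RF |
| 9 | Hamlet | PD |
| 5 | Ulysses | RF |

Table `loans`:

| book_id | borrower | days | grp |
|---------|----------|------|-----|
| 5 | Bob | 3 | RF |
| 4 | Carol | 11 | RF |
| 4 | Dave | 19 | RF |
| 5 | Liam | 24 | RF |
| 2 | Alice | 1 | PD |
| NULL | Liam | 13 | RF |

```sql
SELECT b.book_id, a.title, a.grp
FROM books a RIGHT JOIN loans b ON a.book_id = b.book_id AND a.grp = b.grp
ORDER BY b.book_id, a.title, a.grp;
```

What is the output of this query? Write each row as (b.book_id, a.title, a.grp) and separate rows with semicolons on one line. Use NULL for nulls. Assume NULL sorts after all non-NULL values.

(2, NULL, NULL); (4, NULL, NULL); (4, NULL, NULL); (5, Ulysses, RF); (5, Ulysses, RF); (NULL, NULL, NULL)

RIGHT JOIN keeps every row from `loans`; unmatched rows get NULL for `books`'s columns.
Matching on a.book_id = b.book_id AND a.grp = b.grp. A NULL in a compared column never satisfies the condition.
Matched pairs: 2; unmatched b rows kept: 4.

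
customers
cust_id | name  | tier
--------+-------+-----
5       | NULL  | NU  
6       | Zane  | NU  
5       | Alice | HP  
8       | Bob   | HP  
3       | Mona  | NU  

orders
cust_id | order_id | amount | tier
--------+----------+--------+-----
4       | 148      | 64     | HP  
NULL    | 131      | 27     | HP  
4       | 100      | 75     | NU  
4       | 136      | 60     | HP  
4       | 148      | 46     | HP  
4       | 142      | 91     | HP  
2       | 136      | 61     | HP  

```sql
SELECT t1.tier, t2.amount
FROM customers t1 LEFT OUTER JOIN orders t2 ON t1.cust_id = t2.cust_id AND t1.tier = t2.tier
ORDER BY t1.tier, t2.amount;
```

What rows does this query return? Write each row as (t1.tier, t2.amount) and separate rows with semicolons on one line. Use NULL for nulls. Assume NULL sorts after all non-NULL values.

LEFT JOIN keeps every row from `customers`; unmatched rows get NULL for `orders`'s columns.
Matching on t1.cust_id = t2.cust_id AND t1.tier = t2.tier. A NULL in a compared column never satisfies the condition.
- t1[0] cust_id=5, tier=NU → no match; kept with NULLs on the t2 side.
- t1[1] cust_id=6, tier=NU → no match; kept with NULLs on the t2 side.
- t1[2] cust_id=5, tier=HP → no match; kept with NULLs on the t2 side.
- t1[3] cust_id=8, tier=HP → no match; kept with NULLs on the t2 side.
- t1[4] cust_id=3, tier=NU → no match; kept with NULLs on the t2 side.
After projecting and ordering:
t1.tier | t2.amount
HP | NULL
HP | NULL
NU | NULL
NU | NULL
NU | NULL

(HP, NULL); (HP, NULL); (NU, NULL); (NU, NULL); (NU, NULL)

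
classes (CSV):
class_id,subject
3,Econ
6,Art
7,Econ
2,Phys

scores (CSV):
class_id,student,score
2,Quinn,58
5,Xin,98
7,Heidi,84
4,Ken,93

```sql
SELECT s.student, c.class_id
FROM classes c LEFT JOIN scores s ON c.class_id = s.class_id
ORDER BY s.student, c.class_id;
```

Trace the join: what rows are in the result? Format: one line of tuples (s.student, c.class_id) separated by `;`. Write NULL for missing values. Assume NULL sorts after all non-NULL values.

(Heidi, 7); (Quinn, 2); (NULL, 3); (NULL, 6)

LEFT JOIN keeps every row from `classes`; unmatched rows get NULL for `scores`'s columns.
Matching on c.class_id = s.class_id.
- c row (class_id=3): no match → kept, s columns NULL.
- c row (class_id=6): no match → kept, s columns NULL.
- c row (class_id=7): matches 1 s row(s) → 1 output row(s).
- c row (class_id=2): matches 1 s row(s) → 1 output row(s).
After projecting and ordering:
s.student | c.class_id
Heidi | 7
Quinn | 2
NULL | 3
NULL | 6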